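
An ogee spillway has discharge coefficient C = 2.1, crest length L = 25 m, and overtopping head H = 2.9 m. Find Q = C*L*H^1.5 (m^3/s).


Q = 2.1 * 25 * 2.9^1.5 = 259.2724 m^3/s


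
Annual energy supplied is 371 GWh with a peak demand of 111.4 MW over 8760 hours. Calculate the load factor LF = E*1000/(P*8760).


LF = 371 * 1000 / (111.4 * 8760) = 0.3802


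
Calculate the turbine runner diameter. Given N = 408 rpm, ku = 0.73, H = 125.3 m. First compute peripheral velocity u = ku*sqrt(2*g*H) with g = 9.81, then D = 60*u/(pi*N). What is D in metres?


u = 0.73 * sqrt(2*9.81*125.3) = 36.1949 m/s
D = 60 * 36.1949 / (pi * 408) = 1.6943 m


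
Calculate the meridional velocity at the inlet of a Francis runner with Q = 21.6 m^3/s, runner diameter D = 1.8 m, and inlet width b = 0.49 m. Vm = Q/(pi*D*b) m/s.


Vm = 21.6 / (pi * 1.8 * 0.49) = 7.7953 m/s


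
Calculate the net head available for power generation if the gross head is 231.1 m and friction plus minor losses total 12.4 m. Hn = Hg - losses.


Hn = 231.1 - 12.4 = 218.7000 m


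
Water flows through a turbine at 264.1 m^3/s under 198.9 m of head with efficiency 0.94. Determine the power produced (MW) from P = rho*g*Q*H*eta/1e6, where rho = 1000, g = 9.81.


P = 1000 * 9.81 * 264.1 * 198.9 * 0.94 / 1e6 = 484.3954 MW


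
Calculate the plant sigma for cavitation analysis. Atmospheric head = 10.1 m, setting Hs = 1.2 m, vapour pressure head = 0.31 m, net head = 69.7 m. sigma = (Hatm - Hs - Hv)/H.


sigma = (10.1 - 1.2 - 0.31) / 69.7 = 0.1232


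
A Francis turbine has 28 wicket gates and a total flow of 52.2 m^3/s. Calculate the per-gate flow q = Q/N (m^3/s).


q = 52.2 / 28 = 1.8643 m^3/s


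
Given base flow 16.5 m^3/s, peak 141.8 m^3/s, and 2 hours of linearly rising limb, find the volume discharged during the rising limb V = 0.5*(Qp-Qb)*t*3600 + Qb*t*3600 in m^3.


V = 0.5*(141.8 - 16.5)*2*3600 + 16.5*2*3600 = 569880.0000 m^3


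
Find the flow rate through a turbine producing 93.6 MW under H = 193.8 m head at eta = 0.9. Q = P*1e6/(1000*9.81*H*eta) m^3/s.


Q = 93.6 * 1e6 / (1000 * 9.81 * 193.8 * 0.9) = 54.7029 m^3/s


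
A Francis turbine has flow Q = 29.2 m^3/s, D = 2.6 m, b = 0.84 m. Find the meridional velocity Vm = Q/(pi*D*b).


Vm = 29.2 / (pi * 2.6 * 0.84) = 4.2558 m/s


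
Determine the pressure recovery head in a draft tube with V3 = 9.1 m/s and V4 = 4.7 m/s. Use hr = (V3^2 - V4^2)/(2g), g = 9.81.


hr = (9.1^2 - 4.7^2) / (2*9.81) = 3.0948 m


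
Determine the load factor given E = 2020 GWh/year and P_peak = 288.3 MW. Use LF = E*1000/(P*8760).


LF = 2020 * 1000 / (288.3 * 8760) = 0.7998


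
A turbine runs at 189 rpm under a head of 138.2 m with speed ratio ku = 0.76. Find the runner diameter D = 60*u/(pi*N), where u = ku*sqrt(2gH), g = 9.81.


u = 0.76 * sqrt(2*9.81*138.2) = 39.5747 m/s
D = 60 * 39.5747 / (pi * 189) = 3.9990 m


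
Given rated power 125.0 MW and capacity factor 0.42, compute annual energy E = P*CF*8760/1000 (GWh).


E = 125.0 * 0.42 * 8760 / 1000 = 459.9000 GWh


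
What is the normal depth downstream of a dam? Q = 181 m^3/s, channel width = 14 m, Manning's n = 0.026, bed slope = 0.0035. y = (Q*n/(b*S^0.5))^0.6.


y = (181 * 0.026 / (14 * 0.0035^0.5))^0.6 = 2.8359 m


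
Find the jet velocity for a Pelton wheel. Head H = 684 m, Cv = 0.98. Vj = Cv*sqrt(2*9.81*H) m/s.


Vj = 0.98 * sqrt(2*9.81*684) = 113.5282 m/s


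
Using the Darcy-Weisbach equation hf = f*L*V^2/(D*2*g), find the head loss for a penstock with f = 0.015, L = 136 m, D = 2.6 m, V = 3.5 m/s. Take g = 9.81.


hf = 0.015 * 136 * 3.5^2 / (2.6 * 2 * 9.81) = 0.4899 m


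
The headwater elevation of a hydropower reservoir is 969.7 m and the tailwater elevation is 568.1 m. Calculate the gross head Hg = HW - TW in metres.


Hg = 969.7 - 568.1 = 401.6000 m


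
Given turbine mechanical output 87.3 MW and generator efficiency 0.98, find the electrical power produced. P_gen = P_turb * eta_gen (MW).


P_gen = 87.3 * 0.98 = 85.5540 MW


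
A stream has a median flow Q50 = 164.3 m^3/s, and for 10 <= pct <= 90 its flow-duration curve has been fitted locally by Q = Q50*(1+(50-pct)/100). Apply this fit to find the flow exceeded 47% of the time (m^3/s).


Q = 164.3 * (1 + (50 - 47)/100) = 169.2290 m^3/s


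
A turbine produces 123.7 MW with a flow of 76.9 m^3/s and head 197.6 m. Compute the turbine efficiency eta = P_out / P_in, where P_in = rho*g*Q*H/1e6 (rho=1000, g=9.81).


P_in = 1000 * 9.81 * 76.9 * 197.6 / 1e6 = 149.0673 MW
eta = 123.7 / 149.0673 = 0.8298


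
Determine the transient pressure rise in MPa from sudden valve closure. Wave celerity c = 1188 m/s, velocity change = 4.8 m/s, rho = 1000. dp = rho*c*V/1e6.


dp = 1000 * 1188 * 4.8 / 1e6 = 5.7024 MPa


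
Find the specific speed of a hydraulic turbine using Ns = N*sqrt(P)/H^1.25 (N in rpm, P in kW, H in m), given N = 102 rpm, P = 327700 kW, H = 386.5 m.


Ns = 102 * 327700^0.5 / 386.5^1.25 = 34.0723


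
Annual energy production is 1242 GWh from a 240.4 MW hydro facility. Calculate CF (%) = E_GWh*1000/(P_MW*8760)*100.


CF = 1242 * 1000 / (240.4 * 8760) * 100 = 58.9770 %


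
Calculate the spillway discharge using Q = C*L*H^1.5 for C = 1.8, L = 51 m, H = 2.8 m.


Q = 1.8 * 51 * 2.8^1.5 = 430.1102 m^3/s


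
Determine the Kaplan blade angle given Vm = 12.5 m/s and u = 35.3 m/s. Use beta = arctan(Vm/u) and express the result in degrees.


beta = arctan(12.5 / 35.3) = 19.4994 degrees


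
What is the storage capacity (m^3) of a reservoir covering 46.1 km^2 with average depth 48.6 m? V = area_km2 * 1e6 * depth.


V = 46.1 * 1e6 * 48.6 = 2.2405e+09 m^3


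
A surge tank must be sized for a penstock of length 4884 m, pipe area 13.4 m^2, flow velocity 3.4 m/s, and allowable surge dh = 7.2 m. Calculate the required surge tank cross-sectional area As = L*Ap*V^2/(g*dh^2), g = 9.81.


As = 4884 * 13.4 * 3.4^2 / (9.81 * 7.2^2) = 1487.6621 m^2


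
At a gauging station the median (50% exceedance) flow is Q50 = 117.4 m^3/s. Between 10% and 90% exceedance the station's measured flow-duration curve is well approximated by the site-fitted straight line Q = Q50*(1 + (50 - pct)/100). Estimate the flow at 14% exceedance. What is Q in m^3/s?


Q = 117.4 * (1 + (50 - 14)/100) = 159.6640 m^3/s


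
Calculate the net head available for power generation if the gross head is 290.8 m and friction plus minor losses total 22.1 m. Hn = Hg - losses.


Hn = 290.8 - 22.1 = 268.7000 m


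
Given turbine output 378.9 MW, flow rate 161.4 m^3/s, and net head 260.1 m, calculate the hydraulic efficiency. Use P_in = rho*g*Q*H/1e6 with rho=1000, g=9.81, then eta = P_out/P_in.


P_in = 1000 * 9.81 * 161.4 * 260.1 / 1e6 = 411.8252 MW
eta = 378.9 / 411.8252 = 0.9201


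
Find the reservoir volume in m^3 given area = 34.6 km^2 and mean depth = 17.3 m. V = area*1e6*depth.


V = 34.6 * 1e6 * 17.3 = 5.9858e+08 m^3


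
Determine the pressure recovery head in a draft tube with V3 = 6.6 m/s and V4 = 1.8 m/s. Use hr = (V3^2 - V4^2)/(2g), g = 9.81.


hr = (6.6^2 - 1.8^2) / (2*9.81) = 2.0550 m


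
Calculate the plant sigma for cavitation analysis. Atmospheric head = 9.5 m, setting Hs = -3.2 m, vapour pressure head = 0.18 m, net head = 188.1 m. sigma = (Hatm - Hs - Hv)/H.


sigma = (9.5 - (-3.2) - 0.18) / 188.1 = 0.0666


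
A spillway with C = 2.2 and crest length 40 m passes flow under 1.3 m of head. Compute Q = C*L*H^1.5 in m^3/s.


Q = 2.2 * 40 * 1.3^1.5 = 130.4361 m^3/s


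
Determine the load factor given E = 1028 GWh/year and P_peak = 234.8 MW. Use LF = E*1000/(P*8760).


LF = 1028 * 1000 / (234.8 * 8760) = 0.4998


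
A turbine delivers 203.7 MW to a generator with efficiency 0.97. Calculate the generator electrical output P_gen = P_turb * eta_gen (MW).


P_gen = 203.7 * 0.97 = 197.5890 MW


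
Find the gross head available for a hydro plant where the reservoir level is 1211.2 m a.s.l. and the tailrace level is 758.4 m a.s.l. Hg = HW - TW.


Hg = 1211.2 - 758.4 = 452.8000 m


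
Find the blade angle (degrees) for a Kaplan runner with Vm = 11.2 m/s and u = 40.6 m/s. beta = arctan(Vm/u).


beta = arctan(11.2 / 40.6) = 15.4222 degrees


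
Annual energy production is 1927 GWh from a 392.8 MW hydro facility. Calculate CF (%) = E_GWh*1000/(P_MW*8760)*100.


CF = 1927 * 1000 / (392.8 * 8760) * 100 = 56.0023 %


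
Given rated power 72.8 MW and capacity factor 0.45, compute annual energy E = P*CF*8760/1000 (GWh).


E = 72.8 * 0.45 * 8760 / 1000 = 286.9776 GWh


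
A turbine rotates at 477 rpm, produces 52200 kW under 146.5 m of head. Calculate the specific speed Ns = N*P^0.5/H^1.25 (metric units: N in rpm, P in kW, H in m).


Ns = 477 * 52200^0.5 / 146.5^1.25 = 213.8241


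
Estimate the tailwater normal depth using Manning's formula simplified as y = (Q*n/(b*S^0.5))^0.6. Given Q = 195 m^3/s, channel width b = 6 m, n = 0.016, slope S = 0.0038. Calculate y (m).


y = (195 * 0.016 / (6 * 0.0038^0.5))^0.6 = 3.5947 m


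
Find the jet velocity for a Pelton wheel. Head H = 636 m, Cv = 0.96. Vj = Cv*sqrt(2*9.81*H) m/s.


Vj = 0.96 * sqrt(2*9.81*636) = 107.2381 m/s


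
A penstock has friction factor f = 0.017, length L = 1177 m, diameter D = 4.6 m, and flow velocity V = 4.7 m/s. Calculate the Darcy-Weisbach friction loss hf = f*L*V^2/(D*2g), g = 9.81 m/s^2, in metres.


hf = 0.017 * 1177 * 4.7^2 / (4.6 * 2 * 9.81) = 4.8974 m


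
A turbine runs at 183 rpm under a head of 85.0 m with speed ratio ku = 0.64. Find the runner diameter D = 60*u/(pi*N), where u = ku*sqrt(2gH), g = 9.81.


u = 0.64 * sqrt(2*9.81*85.0) = 26.1360 m/s
D = 60 * 26.1360 / (pi * 183) = 2.7277 m


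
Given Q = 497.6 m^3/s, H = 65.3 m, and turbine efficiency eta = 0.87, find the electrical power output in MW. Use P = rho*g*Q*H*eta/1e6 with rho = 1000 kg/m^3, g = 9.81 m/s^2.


P = 1000 * 9.81 * 497.6 * 65.3 * 0.87 / 1e6 = 277.3204 MW


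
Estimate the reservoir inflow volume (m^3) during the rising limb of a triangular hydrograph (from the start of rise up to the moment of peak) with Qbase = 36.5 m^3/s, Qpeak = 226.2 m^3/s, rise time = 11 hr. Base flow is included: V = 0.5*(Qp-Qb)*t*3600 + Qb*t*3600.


V = 0.5*(226.2 - 36.5)*11*3600 + 36.5*11*3600 = 5.2015e+06 m^3


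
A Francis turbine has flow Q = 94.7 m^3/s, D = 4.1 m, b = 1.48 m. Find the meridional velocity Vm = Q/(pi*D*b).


Vm = 94.7 / (pi * 4.1 * 1.48) = 4.9677 m/s


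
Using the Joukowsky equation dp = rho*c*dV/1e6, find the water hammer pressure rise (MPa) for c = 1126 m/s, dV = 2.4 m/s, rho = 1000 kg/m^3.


dp = 1000 * 1126 * 2.4 / 1e6 = 2.7024 MPa


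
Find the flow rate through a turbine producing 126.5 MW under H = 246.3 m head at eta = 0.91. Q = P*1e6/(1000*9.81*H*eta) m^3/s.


Q = 126.5 * 1e6 / (1000 * 9.81 * 246.3 * 0.91) = 57.5328 m^3/s


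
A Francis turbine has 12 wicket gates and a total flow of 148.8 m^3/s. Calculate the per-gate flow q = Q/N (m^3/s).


q = 148.8 / 12 = 12.4000 m^3/s


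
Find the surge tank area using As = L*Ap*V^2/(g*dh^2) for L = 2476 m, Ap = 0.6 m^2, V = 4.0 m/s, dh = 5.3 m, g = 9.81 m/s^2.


As = 2476 * 0.6 * 4.0^2 / (9.81 * 5.3^2) = 86.2583 m^2


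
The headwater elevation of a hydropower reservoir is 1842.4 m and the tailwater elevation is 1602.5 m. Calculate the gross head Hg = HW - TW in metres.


Hg = 1842.4 - 1602.5 = 239.9000 m


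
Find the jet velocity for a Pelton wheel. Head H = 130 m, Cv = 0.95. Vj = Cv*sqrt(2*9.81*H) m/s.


Vj = 0.95 * sqrt(2*9.81*130) = 47.9783 m/s


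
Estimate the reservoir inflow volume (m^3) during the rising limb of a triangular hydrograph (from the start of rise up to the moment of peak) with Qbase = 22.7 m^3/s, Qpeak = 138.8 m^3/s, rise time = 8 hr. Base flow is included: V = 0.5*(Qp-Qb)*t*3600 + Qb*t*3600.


V = 0.5*(138.8 - 22.7)*8*3600 + 22.7*8*3600 = 2.3256e+06 m^3


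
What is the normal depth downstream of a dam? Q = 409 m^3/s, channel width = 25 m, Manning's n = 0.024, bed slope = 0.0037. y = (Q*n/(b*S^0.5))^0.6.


y = (409 * 0.024 / (25 * 0.0037^0.5))^0.6 = 3.0615 m


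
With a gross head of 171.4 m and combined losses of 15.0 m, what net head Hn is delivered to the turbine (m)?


Hn = 171.4 - 15.0 = 156.4000 m


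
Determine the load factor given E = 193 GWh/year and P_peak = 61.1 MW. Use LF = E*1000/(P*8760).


LF = 193 * 1000 / (61.1 * 8760) = 0.3606


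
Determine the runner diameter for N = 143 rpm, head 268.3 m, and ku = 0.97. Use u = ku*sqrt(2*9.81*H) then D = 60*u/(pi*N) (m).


u = 0.97 * sqrt(2*9.81*268.3) = 70.3771 m/s
D = 60 * 70.3771 / (pi * 143) = 9.3993 m


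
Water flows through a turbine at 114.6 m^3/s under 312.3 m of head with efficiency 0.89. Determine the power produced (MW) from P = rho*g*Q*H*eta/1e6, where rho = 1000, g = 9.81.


P = 1000 * 9.81 * 114.6 * 312.3 * 0.89 / 1e6 = 312.4752 MW


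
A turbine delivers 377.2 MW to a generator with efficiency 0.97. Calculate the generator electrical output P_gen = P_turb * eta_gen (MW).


P_gen = 377.2 * 0.97 = 365.8840 MW


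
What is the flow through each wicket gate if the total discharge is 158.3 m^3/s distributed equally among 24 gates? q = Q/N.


q = 158.3 / 24 = 6.5958 m^3/s


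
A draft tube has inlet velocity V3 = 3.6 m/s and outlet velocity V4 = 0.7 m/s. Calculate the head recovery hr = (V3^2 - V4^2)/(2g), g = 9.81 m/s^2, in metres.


hr = (3.6^2 - 0.7^2) / (2*9.81) = 0.6356 m


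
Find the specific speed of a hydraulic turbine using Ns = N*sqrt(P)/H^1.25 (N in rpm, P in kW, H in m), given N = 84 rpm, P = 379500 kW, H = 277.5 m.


Ns = 84 * 379500^0.5 / 277.5^1.25 = 45.6885


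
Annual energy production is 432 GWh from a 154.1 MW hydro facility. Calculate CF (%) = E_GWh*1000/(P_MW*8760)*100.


CF = 432 * 1000 / (154.1 * 8760) * 100 = 32.0020 %


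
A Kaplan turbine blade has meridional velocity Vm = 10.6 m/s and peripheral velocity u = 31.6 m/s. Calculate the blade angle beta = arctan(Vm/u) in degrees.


beta = arctan(10.6 / 31.6) = 18.5437 degrees


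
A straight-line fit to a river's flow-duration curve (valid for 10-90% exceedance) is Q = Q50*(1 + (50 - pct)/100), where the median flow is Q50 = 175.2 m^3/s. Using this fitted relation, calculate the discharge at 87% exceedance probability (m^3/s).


Q = 175.2 * (1 + (50 - 87)/100) = 110.3760 m^3/s


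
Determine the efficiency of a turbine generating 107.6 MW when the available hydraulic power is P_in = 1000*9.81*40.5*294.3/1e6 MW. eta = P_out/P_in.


P_in = 1000 * 9.81 * 40.5 * 294.3 / 1e6 = 116.9269 MW
eta = 107.6 / 116.9269 = 0.9202


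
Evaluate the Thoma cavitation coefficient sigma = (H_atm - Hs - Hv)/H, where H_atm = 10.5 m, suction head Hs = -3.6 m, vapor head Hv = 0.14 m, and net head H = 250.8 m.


sigma = (10.5 - (-3.6) - 0.14) / 250.8 = 0.0557


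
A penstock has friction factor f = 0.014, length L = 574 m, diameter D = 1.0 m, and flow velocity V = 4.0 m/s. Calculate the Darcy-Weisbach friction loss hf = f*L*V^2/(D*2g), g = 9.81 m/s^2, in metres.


hf = 0.014 * 574 * 4.0^2 / (1.0 * 2 * 9.81) = 6.5533 m


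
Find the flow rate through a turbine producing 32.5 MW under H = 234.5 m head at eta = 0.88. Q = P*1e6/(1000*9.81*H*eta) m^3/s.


Q = 32.5 * 1e6 / (1000 * 9.81 * 234.5 * 0.88) = 16.0542 m^3/s


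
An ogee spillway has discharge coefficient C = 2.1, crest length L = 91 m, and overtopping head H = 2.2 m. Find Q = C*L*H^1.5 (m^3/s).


Q = 2.1 * 91 * 2.2^1.5 = 623.5836 m^3/s


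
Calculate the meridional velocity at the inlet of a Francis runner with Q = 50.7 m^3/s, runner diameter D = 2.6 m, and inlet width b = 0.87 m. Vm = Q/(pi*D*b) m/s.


Vm = 50.7 / (pi * 2.6 * 0.87) = 7.1345 m/s


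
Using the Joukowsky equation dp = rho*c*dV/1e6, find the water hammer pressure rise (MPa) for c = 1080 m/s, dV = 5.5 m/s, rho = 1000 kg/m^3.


dp = 1000 * 1080 * 5.5 / 1e6 = 5.9400 MPa


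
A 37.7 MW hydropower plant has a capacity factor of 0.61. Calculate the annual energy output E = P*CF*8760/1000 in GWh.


E = 37.7 * 0.61 * 8760 / 1000 = 201.4537 GWh


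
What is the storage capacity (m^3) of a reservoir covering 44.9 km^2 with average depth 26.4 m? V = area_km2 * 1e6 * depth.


V = 44.9 * 1e6 * 26.4 = 1.1854e+09 m^3


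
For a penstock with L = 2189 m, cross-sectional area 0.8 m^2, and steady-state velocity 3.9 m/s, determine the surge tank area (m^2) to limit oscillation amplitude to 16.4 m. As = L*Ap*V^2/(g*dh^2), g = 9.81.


As = 2189 * 0.8 * 3.9^2 / (9.81 * 16.4^2) = 10.0950 m^2


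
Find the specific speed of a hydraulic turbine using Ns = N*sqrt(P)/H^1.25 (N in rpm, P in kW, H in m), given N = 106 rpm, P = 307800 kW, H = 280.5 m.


Ns = 106 * 307800^0.5 / 280.5^1.25 = 51.2300


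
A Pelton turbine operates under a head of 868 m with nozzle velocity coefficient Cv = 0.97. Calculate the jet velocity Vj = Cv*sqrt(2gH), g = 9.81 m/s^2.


Vj = 0.97 * sqrt(2*9.81*868) = 126.5847 m/s


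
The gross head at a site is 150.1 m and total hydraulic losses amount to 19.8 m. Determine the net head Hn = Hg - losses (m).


Hn = 150.1 - 19.8 = 130.3000 m


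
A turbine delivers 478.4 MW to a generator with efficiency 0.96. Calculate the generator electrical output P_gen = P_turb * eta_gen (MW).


P_gen = 478.4 * 0.96 = 459.2640 MW


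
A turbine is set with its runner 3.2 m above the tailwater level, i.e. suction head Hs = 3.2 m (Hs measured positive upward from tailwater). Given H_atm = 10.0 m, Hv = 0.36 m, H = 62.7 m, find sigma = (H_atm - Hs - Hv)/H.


sigma = (10.0 - 3.2 - 0.36) / 62.7 = 0.1027


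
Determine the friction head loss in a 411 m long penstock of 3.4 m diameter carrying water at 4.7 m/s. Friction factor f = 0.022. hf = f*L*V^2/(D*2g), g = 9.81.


hf = 0.022 * 411 * 4.7^2 / (3.4 * 2 * 9.81) = 2.9942 m


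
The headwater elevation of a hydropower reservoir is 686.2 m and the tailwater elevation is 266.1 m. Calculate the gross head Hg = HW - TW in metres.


Hg = 686.2 - 266.1 = 420.1000 m


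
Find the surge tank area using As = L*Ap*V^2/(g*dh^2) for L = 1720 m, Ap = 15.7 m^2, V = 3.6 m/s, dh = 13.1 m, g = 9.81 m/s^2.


As = 1720 * 15.7 * 3.6^2 / (9.81 * 13.1^2) = 207.8842 m^2


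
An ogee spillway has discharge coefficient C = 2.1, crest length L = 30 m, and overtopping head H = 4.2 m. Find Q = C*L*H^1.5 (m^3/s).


Q = 2.1 * 30 * 4.2^1.5 = 542.2686 m^3/s


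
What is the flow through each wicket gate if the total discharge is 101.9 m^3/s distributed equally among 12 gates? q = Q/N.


q = 101.9 / 12 = 8.4917 m^3/s


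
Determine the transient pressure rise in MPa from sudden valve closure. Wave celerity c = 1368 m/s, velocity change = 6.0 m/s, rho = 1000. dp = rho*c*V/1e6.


dp = 1000 * 1368 * 6.0 / 1e6 = 8.2080 MPa


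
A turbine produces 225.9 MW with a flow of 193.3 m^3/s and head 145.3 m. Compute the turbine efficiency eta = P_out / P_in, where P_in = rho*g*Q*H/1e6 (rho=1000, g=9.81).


P_in = 1000 * 9.81 * 193.3 * 145.3 / 1e6 = 275.5285 MW
eta = 225.9 / 275.5285 = 0.8199


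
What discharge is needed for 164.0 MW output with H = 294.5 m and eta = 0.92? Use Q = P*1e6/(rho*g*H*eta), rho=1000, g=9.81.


Q = 164.0 * 1e6 / (1000 * 9.81 * 294.5 * 0.92) = 61.7024 m^3/s


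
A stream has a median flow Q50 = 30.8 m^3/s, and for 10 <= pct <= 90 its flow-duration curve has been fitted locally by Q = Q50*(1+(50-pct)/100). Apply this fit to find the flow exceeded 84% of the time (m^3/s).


Q = 30.8 * (1 + (50 - 84)/100) = 20.3280 m^3/s


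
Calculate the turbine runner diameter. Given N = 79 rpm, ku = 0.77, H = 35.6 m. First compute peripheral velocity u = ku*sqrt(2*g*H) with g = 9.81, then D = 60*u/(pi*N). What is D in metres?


u = 0.77 * sqrt(2*9.81*35.6) = 20.3500 m/s
D = 60 * 20.3500 / (pi * 79) = 4.9197 m


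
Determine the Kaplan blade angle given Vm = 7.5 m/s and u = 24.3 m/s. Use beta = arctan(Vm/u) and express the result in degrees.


beta = arctan(7.5 / 24.3) = 17.1524 degrees


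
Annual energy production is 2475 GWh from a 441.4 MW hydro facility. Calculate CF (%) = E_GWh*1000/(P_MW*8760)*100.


CF = 2475 * 1000 / (441.4 * 8760) * 100 = 64.0087 %


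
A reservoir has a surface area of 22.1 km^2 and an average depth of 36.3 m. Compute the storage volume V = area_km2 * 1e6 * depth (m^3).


V = 22.1 * 1e6 * 36.3 = 8.0223e+08 m^3


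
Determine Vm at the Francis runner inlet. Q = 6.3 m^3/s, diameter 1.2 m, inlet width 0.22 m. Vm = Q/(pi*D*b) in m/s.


Vm = 6.3 / (pi * 1.2 * 0.22) = 7.5960 m/s


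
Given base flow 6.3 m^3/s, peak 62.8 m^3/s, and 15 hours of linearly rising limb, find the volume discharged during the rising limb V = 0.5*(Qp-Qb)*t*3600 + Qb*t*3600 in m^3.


V = 0.5*(62.8 - 6.3)*15*3600 + 6.3*15*3600 = 1.8657e+06 m^3


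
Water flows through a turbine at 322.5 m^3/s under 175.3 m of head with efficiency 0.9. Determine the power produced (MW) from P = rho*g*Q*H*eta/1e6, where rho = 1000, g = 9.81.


P = 1000 * 9.81 * 322.5 * 175.3 * 0.9 / 1e6 = 499.1409 MW


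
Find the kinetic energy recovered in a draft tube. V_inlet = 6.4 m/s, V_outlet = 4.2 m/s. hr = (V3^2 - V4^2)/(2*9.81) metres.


hr = (6.4^2 - 4.2^2) / (2*9.81) = 1.1886 m


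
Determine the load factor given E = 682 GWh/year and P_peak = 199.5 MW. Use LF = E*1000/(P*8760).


LF = 682 * 1000 / (199.5 * 8760) = 0.3902


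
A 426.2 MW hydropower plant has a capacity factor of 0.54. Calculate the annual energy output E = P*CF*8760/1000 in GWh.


E = 426.2 * 0.54 * 8760 / 1000 = 2016.0965 GWh


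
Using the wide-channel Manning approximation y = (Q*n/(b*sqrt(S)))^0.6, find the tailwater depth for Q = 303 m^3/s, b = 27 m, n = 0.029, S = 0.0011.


y = (303 * 0.029 / (27 * 0.0011^0.5))^0.6 = 3.9361 m


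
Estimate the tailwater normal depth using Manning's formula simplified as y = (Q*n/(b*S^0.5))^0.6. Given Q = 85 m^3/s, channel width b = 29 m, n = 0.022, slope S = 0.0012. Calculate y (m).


y = (85 * 0.022 / (29 * 0.0012^0.5))^0.6 = 1.4518 m


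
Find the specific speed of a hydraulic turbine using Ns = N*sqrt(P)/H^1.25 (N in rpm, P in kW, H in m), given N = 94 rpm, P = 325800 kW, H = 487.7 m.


Ns = 94 * 325800^0.5 / 487.7^1.25 = 23.4106


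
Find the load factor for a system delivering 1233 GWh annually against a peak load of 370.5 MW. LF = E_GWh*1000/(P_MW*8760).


LF = 1233 * 1000 / (370.5 * 8760) = 0.3799


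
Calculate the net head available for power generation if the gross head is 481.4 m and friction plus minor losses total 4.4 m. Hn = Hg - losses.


Hn = 481.4 - 4.4 = 477.0000 m


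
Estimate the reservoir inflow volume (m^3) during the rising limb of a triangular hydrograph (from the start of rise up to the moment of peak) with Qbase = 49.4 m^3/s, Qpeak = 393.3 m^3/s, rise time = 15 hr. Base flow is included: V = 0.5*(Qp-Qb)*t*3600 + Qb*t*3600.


V = 0.5*(393.3 - 49.4)*15*3600 + 49.4*15*3600 = 1.1953e+07 m^3


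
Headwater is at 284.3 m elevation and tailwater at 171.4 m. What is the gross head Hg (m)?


Hg = 284.3 - 171.4 = 112.9000 m


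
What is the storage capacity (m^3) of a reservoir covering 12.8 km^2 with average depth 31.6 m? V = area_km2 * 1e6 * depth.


V = 12.8 * 1e6 * 31.6 = 4.0448e+08 m^3


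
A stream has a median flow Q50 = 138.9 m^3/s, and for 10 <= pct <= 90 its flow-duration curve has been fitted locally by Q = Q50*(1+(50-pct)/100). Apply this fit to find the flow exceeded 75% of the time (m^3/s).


Q = 138.9 * (1 + (50 - 75)/100) = 104.1750 m^3/s


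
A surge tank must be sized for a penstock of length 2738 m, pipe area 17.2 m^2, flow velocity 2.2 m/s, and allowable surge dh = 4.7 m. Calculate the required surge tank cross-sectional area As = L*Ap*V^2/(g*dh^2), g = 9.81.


As = 2738 * 17.2 * 2.2^2 / (9.81 * 4.7^2) = 1051.8227 m^2


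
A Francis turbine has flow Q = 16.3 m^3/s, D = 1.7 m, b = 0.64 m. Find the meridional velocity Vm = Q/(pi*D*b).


Vm = 16.3 / (pi * 1.7 * 0.64) = 4.7688 m/s


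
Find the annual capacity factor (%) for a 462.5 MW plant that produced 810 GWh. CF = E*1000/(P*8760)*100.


CF = 810 * 1000 / (462.5 * 8760) * 100 = 19.9926 %


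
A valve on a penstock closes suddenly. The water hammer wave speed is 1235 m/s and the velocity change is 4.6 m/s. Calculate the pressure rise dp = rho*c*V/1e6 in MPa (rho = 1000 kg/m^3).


dp = 1000 * 1235 * 4.6 / 1e6 = 5.6810 MPa


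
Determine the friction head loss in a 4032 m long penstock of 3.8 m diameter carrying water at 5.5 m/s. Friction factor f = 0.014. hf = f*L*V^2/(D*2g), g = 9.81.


hf = 0.014 * 4032 * 5.5^2 / (3.8 * 2 * 9.81) = 22.9029 m


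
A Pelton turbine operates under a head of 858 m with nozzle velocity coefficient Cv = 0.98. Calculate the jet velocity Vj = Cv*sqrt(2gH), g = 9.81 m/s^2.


Vj = 0.98 * sqrt(2*9.81*858) = 127.1508 m/s


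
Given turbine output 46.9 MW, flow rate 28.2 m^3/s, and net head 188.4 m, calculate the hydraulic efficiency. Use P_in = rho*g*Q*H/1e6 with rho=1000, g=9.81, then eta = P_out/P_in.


P_in = 1000 * 9.81 * 28.2 * 188.4 / 1e6 = 52.1194 MW
eta = 46.9 / 52.1194 = 0.8999


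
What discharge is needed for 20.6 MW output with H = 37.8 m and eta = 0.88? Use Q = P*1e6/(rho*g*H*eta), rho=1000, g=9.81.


Q = 20.6 * 1e6 / (1000 * 9.81 * 37.8 * 0.88) = 63.1282 m^3/s


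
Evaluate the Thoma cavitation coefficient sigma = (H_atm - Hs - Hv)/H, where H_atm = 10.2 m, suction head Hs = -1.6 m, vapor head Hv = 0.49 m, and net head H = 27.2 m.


sigma = (10.2 - (-1.6) - 0.49) / 27.2 = 0.4158


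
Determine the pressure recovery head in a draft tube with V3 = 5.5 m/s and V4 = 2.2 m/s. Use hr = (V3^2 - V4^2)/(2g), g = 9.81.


hr = (5.5^2 - 2.2^2) / (2*9.81) = 1.2951 m


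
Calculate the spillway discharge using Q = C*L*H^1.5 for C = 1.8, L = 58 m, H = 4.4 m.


Q = 1.8 * 58 * 4.4^1.5 = 963.5617 m^3/s


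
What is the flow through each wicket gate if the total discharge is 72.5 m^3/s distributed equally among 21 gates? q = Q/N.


q = 72.5 / 21 = 3.4524 m^3/s


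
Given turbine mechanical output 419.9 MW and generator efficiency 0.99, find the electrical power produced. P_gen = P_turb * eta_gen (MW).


P_gen = 419.9 * 0.99 = 415.7010 MW


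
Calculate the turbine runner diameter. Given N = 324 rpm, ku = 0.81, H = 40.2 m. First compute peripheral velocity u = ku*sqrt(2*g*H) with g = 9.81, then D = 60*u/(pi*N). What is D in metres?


u = 0.81 * sqrt(2*9.81*40.2) = 22.7482 m/s
D = 60 * 22.7482 / (pi * 324) = 1.3409 m


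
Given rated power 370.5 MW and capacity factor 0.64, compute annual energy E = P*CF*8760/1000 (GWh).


E = 370.5 * 0.64 * 8760 / 1000 = 2077.1712 GWh


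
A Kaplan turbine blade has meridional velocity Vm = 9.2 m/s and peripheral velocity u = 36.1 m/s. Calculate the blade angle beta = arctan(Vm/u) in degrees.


beta = arctan(9.2 / 36.1) = 14.2974 degrees


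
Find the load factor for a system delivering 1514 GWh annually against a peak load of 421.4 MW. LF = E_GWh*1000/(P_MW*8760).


LF = 1514 * 1000 / (421.4 * 8760) = 0.4101


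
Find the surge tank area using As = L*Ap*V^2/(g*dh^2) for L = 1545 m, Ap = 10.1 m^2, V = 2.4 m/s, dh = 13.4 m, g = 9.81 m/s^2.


As = 1545 * 10.1 * 2.4^2 / (9.81 * 13.4^2) = 51.0263 m^2


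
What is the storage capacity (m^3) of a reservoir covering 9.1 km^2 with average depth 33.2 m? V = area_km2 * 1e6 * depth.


V = 9.1 * 1e6 * 33.2 = 3.0212e+08 m^3


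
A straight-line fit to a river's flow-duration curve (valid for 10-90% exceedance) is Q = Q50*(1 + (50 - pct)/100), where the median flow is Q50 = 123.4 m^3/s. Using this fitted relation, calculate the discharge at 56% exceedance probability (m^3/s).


Q = 123.4 * (1 + (50 - 56)/100) = 115.9960 m^3/s


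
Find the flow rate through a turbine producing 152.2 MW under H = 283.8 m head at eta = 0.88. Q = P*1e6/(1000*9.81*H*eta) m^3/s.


Q = 152.2 * 1e6 / (1000 * 9.81 * 283.8 * 0.88) = 62.1227 m^3/s


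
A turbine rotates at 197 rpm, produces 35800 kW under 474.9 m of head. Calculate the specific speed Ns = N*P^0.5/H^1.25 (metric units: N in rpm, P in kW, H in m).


Ns = 197 * 35800^0.5 / 474.9^1.25 = 16.8134


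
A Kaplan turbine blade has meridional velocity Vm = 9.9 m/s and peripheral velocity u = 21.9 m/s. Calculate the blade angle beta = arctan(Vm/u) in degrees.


beta = arctan(9.9 / 21.9) = 24.3256 degrees


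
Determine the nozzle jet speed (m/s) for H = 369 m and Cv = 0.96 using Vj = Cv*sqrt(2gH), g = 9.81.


Vj = 0.96 * sqrt(2*9.81*369) = 81.6834 m/s


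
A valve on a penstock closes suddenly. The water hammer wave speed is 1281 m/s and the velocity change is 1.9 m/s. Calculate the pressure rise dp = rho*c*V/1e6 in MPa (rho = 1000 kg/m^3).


dp = 1000 * 1281 * 1.9 / 1e6 = 2.4339 MPa


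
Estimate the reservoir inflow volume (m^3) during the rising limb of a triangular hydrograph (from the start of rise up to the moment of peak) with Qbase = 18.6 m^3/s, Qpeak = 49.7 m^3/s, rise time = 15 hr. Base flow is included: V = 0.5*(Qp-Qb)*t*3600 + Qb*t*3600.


V = 0.5*(49.7 - 18.6)*15*3600 + 18.6*15*3600 = 1.8441e+06 m^3


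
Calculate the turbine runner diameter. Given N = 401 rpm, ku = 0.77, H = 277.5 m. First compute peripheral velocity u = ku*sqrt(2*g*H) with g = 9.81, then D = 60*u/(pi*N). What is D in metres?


u = 0.77 * sqrt(2*9.81*277.5) = 56.8161 m/s
D = 60 * 56.8161 / (pi * 401) = 2.7060 m


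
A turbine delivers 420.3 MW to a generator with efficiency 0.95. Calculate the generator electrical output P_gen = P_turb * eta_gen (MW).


P_gen = 420.3 * 0.95 = 399.2850 MW


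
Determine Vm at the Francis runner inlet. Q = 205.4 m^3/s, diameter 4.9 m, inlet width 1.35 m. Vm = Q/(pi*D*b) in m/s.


Vm = 205.4 / (pi * 4.9 * 1.35) = 9.8837 m/s


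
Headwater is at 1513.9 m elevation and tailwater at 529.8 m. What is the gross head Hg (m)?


Hg = 1513.9 - 529.8 = 984.1000 m


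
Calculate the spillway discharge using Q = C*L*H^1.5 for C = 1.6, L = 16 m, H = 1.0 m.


Q = 1.6 * 16 * 1.0^1.5 = 25.6000 m^3/s


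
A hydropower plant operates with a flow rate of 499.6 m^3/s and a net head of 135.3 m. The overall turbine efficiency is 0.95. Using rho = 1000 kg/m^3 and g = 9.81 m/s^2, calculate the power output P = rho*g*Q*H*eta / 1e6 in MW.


P = 1000 * 9.81 * 499.6 * 135.3 * 0.95 / 1e6 = 629.9598 MW


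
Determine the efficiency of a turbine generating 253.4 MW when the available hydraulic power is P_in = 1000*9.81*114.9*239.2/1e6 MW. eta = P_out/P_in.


P_in = 1000 * 9.81 * 114.9 * 239.2 / 1e6 = 269.6188 MW
eta = 253.4 / 269.6188 = 0.9398


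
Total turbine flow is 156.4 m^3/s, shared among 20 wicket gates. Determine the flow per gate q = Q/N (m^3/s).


q = 156.4 / 20 = 7.8200 m^3/s


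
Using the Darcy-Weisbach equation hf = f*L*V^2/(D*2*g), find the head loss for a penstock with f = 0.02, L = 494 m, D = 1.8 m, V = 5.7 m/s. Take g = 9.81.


hf = 0.02 * 494 * 5.7^2 / (1.8 * 2 * 9.81) = 9.0894 m


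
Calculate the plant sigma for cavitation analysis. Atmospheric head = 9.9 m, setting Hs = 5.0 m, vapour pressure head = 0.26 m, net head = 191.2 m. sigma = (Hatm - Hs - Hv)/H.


sigma = (9.9 - 5.0 - 0.26) / 191.2 = 0.0243


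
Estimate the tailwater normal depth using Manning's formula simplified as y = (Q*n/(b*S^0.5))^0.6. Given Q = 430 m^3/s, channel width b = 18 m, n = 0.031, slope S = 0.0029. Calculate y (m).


y = (430 * 0.031 / (18 * 0.0029^0.5))^0.6 = 4.8196 m


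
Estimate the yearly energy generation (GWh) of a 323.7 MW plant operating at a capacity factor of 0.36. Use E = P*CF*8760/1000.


E = 323.7 * 0.36 * 8760 / 1000 = 1020.8203 GWh


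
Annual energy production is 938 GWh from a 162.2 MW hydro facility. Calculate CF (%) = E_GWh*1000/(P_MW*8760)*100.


CF = 938 * 1000 / (162.2 * 8760) * 100 = 66.0158 %


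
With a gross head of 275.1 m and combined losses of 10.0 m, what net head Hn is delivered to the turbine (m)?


Hn = 275.1 - 10.0 = 265.1000 m


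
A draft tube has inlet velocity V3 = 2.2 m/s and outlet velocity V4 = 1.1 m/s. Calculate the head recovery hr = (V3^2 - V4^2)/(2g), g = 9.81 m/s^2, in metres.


hr = (2.2^2 - 1.1^2) / (2*9.81) = 0.1850 m


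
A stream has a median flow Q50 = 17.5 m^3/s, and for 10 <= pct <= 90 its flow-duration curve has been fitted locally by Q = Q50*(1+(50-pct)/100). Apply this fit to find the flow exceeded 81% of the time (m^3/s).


Q = 17.5 * (1 + (50 - 81)/100) = 12.0750 m^3/s


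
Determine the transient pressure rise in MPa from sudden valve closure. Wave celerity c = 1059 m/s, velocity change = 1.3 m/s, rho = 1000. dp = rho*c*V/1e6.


dp = 1000 * 1059 * 1.3 / 1e6 = 1.3767 MPa


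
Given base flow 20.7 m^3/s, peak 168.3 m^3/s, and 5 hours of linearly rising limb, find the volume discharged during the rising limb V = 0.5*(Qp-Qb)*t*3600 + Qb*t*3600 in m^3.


V = 0.5*(168.3 - 20.7)*5*3600 + 20.7*5*3600 = 1.7010e+06 m^3


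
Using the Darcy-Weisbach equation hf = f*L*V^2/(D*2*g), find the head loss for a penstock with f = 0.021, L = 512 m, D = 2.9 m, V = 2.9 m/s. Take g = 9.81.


hf = 0.021 * 512 * 2.9^2 / (2.9 * 2 * 9.81) = 1.5892 m


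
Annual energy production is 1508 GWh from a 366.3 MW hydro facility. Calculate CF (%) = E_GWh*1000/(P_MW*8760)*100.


CF = 1508 * 1000 / (366.3 * 8760) * 100 = 46.9959 %


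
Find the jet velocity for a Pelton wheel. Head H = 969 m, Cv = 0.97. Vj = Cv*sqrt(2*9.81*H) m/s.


Vj = 0.97 * sqrt(2*9.81*969) = 133.7467 m/s


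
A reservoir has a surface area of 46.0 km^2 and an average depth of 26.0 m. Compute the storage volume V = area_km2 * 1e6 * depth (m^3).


V = 46.0 * 1e6 * 26.0 = 1.1960e+09 m^3


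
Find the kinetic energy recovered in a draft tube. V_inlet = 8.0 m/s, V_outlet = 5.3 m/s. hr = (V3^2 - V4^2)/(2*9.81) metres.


hr = (8.0^2 - 5.3^2) / (2*9.81) = 1.8303 m


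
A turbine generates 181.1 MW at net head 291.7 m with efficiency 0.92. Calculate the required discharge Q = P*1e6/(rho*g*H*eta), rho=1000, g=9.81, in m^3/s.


Q = 181.1 * 1e6 / (1000 * 9.81 * 291.7 * 0.92) = 68.7900 m^3/s


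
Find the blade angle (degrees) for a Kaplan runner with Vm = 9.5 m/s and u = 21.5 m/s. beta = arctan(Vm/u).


beta = arctan(9.5 / 21.5) = 23.8387 degrees


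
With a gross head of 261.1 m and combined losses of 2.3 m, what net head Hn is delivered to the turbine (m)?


Hn = 261.1 - 2.3 = 258.8000 m


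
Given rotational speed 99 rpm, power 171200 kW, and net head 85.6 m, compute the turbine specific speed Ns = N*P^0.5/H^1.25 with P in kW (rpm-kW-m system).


Ns = 99 * 171200^0.5 / 85.6^1.25 = 157.3240


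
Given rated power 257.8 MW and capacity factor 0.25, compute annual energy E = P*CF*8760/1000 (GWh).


E = 257.8 * 0.25 * 8760 / 1000 = 564.5820 GWh


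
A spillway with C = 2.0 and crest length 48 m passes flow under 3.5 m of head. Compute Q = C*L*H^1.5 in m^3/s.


Q = 2.0 * 48 * 3.5^1.5 = 628.5984 m^3/s


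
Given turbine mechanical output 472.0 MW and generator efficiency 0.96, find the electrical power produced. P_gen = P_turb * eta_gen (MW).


P_gen = 472.0 * 0.96 = 453.1200 MW


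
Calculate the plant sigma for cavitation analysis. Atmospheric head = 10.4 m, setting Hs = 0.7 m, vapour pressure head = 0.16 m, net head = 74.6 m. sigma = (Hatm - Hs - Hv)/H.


sigma = (10.4 - 0.7 - 0.16) / 74.6 = 0.1279


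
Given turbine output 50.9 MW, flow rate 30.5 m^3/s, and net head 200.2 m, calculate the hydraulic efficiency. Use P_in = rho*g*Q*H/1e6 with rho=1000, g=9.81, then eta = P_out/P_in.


P_in = 1000 * 9.81 * 30.5 * 200.2 / 1e6 = 59.9008 MW
eta = 50.9 / 59.9008 = 0.8497


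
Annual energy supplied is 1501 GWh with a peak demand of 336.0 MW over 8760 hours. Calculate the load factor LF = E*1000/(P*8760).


LF = 1501 * 1000 / (336.0 * 8760) = 0.5100


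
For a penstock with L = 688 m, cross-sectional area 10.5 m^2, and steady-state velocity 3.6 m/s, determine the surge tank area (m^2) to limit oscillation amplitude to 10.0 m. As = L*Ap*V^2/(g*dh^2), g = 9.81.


As = 688 * 10.5 * 3.6^2 / (9.81 * 10.0^2) = 95.4363 m^2


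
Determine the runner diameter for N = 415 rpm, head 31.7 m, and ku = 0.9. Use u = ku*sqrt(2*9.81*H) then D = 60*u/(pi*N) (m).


u = 0.9 * sqrt(2*9.81*31.7) = 22.4451 m/s
D = 60 * 22.4451 / (pi * 415) = 1.0329 m


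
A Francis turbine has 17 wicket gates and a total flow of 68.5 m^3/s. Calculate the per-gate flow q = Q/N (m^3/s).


q = 68.5 / 17 = 4.0294 m^3/s


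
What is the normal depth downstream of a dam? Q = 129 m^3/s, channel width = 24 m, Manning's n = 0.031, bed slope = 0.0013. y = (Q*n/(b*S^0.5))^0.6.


y = (129 * 0.031 / (24 * 0.0013^0.5))^0.6 = 2.5053 m


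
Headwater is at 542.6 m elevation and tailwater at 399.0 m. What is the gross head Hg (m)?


Hg = 542.6 - 399.0 = 143.6000 m


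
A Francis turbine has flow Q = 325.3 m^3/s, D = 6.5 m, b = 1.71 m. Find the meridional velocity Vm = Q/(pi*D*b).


Vm = 325.3 / (pi * 6.5 * 1.71) = 9.3159 m/s


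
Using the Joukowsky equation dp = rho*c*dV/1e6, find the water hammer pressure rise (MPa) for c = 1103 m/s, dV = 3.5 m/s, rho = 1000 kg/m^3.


dp = 1000 * 1103 * 3.5 / 1e6 = 3.8605 MPa


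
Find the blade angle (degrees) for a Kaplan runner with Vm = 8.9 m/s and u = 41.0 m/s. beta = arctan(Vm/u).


beta = arctan(8.9 / 41.0) = 12.2474 degrees


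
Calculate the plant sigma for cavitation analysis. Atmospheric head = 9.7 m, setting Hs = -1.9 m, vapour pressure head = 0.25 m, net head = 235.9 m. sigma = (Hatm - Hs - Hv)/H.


sigma = (9.7 - (-1.9) - 0.25) / 235.9 = 0.0481


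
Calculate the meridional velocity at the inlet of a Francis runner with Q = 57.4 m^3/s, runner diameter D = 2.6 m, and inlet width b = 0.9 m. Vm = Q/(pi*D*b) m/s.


Vm = 57.4 / (pi * 2.6 * 0.9) = 7.8081 m/s


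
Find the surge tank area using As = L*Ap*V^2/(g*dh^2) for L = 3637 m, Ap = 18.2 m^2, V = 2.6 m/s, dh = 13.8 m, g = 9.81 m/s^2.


As = 3637 * 18.2 * 2.6^2 / (9.81 * 13.8^2) = 239.5158 m^2


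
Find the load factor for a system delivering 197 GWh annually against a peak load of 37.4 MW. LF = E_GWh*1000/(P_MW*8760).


LF = 197 * 1000 / (37.4 * 8760) = 0.6013


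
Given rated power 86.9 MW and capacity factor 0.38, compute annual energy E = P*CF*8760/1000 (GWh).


E = 86.9 * 0.38 * 8760 / 1000 = 289.2727 GWh


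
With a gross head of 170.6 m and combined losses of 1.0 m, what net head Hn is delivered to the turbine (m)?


Hn = 170.6 - 1.0 = 169.6000 m


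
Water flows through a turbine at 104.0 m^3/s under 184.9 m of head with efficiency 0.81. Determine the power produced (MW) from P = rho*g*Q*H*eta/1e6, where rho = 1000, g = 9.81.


P = 1000 * 9.81 * 104.0 * 184.9 * 0.81 / 1e6 = 152.8003 MW


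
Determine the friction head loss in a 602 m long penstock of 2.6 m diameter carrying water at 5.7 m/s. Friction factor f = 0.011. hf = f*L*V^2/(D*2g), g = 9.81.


hf = 0.011 * 602 * 5.7^2 / (2.6 * 2 * 9.81) = 4.2176 m


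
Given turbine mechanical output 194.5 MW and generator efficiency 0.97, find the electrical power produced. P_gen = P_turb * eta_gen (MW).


P_gen = 194.5 * 0.97 = 188.6650 MW


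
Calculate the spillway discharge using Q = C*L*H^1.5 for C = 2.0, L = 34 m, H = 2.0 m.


Q = 2.0 * 34 * 2.0^1.5 = 192.3330 m^3/s


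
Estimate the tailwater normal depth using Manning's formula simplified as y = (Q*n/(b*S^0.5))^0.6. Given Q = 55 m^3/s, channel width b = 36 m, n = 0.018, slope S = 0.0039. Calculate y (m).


y = (55 * 0.018 / (36 * 0.0039^0.5))^0.6 = 0.6113 m
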